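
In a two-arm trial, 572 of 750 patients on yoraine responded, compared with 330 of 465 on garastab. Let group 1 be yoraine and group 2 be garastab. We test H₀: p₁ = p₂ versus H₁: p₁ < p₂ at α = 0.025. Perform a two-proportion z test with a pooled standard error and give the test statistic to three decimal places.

z = 2.053

p̂₁ = 572/750 ≈ 0.76267, p̂₂ = 330/465 ≈ 0.70968.
Pooled p̂ = (572+330)/(750+465) = 902/1215 = 0.74239.
SE = √(p̂(1−p̂)(1/n₁+1/n₂)) = √(0.74239·0.25761·0.00348387) = √(0.000666286) = 0.02581.
z = (0.76267 − 0.70968)/0.02581 = 0.05299/0.02581 = 2.053.
p-value = P(Z < 2.053) ≈ 0.9800; since p > α = 0.025, fail to reject H₀.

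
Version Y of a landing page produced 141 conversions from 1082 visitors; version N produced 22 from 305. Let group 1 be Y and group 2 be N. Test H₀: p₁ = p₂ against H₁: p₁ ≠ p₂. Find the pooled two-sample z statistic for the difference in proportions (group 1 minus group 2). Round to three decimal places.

p̂₁ = 141/1082 = 0.130314, p̂₂ = 22/305 = 0.072131.
Pooled p̂ = (141+22)/(1082+305) = 163/1387 = 0.117520.
SE = √(0.103709 × 0.0042029) = 0.020878.
z = (0.130314 − 0.072131)/0.020878 = 0.058183/0.020878 = 2.787.

z = 2.787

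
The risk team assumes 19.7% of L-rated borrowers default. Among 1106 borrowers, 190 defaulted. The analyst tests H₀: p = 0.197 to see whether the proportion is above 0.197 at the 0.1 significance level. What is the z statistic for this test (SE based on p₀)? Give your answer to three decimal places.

p̂ = 190/1106 = 0.17179.
Standard error under H₀: √(0.197×0.803/1106) = 0.01196.
z = (0.17179 − 0.197)/0.01196 = -0.02521/0.01196 = -2.108.
p-value = P(Z > -2.108) ≈ 0.9825, so at α = 0.1 we fail to reject H₀.

z = -2.108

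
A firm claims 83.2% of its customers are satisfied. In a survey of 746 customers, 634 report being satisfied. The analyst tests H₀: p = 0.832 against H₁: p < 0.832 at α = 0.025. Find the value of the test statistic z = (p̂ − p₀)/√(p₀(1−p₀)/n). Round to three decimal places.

z = 1.305

p̂ = 634/746 = 0.84987.
SE = √(p₀(1−p₀)/n) = √(0.13978/746) = 0.01369.
z = (0.84987 − 0.832)/0.01369 = 0.01787/0.01369 = 1.305.
p-value = P(Z < 1.305) ≈ 0.9041. With α = 0.025, fail to reject H₀.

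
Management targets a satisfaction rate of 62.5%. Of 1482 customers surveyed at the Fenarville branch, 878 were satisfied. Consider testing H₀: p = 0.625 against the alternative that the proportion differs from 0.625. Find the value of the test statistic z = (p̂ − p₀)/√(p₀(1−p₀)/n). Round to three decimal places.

z = -2.589

p̂ = 878/1482 = 0.592443.
SE = √(p₀(1−p₀)/n) = √(0.23438/1482) = 0.012576.
z = (0.592443 − 0.625)/0.012576 = -0.032557/0.012576 = -2.589.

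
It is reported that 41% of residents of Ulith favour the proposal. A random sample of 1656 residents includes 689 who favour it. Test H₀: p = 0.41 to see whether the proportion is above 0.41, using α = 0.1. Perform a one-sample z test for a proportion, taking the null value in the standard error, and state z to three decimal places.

p̂ = 689/1656 = 0.416063.
Standard error under H₀: √(0.41×0.59/1656) = 0.012086.
z = (0.416063 − 0.41)/0.012086 = 0.006063/0.012086 = 0.502.
p-value = P(Z > 0.502) ≈ 0.3080, so at α = 0.1 we fail to reject H₀.

z = 0.502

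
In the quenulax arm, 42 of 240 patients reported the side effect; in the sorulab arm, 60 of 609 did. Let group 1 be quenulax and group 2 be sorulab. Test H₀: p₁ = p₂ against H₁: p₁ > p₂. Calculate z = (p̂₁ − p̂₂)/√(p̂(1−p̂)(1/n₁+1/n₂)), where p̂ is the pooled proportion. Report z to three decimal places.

z = 3.086

p̂₁ = 42/240 = 0.17500, p̂₂ = 60/609 = 0.09852.
Pooled p̂ = (42+60)/(240+609) = 102/849 = 0.12014.
SE = √(0.105707 × 0.0058087) = 0.02478.
z = (0.17500 − 0.09852)/0.02478 = 0.07648/0.02478 = 3.086.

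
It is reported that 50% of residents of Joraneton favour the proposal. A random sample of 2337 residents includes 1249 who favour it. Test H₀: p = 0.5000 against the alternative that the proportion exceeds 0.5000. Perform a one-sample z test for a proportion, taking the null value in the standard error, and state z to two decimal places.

p̂ = 1249/2337 ≈ 0.53445.
SE = √(p₀(1−p₀)/n) = √(0.25/2337) = 0.01034.
z = (0.53445 − 0.5)/0.01034 = 0.03445/0.01034 = 3.33.

z = 3.33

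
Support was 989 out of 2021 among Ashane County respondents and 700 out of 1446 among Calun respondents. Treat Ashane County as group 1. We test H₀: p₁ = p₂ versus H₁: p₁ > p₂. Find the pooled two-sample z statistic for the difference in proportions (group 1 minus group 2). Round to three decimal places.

z = 0.306

p̂₁ = 989/2021 ≈ 0.48936, p̂₂ = 700/1446 ≈ 0.48409.
Pooled p̂ = (989+700)/(2021+1446) = 1689/3467 = 0.48716.
SE = √(0.249835 × 0.00118637) = 0.01722.
z = (0.48936 − 0.48409)/0.01722 = 0.00527/0.01722 = 0.306.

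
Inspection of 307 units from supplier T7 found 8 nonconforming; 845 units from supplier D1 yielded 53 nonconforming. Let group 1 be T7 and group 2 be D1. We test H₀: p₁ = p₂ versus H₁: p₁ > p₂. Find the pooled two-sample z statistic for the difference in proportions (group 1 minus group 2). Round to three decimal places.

p̂₁ = 8/307 = 0.02606, p̂₂ = 53/845 = 0.06272.
Pooled p̂ = (8+53)/(307+845) = 61/1152 = 0.05295.
SE = √(0.0501475 × 0.00444076) = 0.01492.
z = (0.02606 − 0.06272)/0.01492 = -0.03666/0.01492 = -2.457.

z = -2.457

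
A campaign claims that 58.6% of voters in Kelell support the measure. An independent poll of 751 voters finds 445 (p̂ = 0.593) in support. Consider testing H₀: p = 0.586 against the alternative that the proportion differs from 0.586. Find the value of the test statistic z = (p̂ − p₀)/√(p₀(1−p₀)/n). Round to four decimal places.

p̂ = 445/751 = 0.5925433.
Under H₀, SE = √(0.586·0.414/751) = √(0.000323041) = 0.0179733.
z = (0.5925433 − 0.586)/0.0179733 = 0.0065433/0.0179733 = 0.3641.
Two-sided p-value ≈ 2·Φ(−0.364) = 0.7158.

z = 0.3641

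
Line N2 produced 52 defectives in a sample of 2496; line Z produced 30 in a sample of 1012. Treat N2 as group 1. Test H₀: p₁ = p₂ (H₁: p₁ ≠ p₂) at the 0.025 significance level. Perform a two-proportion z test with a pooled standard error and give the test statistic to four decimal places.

z = -1.5648

p̂₁ = 52/2496 ≈ 0.0208333, p̂₂ = 30/1012 ≈ 0.0296443.
Pooled p̂ = (52+30)/(2496+1012) = 82/3508 = 0.0233751.
SE = √(p̂(1−p̂)(1/n₁+1/n₂)) = √(0.0233751·0.9766249·0.00138878) = √(3.17042e-05) = 0.0056306.
z = (0.0208333 − 0.0296443)/0.0056306 = -0.0088110/0.0056306 = -1.5648.
Two-sided p-value ≈ 2·Φ(−1.565) = 0.1176. With α = 0.025, fail to reject H₀.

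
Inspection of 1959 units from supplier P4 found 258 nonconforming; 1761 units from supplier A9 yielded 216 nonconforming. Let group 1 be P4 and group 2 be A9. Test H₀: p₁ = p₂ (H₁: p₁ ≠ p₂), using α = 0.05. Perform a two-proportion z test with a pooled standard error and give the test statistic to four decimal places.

p̂₁ = 258/1959 ≈ 0.131700, p̂₂ = 216/1761 ≈ 0.122658.
Pooled p̂ = (258+216)/(1959+1761) = 474/3720 = 0.127419.
SE = √(0.111184 × 0.00107832) = 0.010950.
z = (0.131700 − 0.122658)/0.010950 = 0.009042/0.010950 = 0.8258.
Two-sided p-value ≈ 2·Φ(−0.826) = 0.4089. With α = 0.05, fail to reject H₀.

z = 0.8258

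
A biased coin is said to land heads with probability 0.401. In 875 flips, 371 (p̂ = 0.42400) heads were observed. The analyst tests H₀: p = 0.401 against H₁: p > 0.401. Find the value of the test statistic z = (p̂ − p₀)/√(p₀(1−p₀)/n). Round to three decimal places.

z = 1.388

p̂ = 371/875 ≈ 0.42400.
SE = √(p₀(1−p₀)/n) = √(0.2402/875) = 0.01657.
z = (0.42400 − 0.401)/0.01657 = 0.02300/0.01657 = 1.388.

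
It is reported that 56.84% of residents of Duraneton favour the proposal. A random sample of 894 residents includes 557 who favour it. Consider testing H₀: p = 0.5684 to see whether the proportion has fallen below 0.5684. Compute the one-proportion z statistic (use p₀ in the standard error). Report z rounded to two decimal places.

p̂ = 557/894 ≈ 0.62304.
Under H₀, SE = √(0.5684·0.4316/894) = √(0.000274409) = 0.01657.
z = (0.62304 − 0.5684)/0.01657 = 0.05464/0.01657 = 3.30.

z = 3.30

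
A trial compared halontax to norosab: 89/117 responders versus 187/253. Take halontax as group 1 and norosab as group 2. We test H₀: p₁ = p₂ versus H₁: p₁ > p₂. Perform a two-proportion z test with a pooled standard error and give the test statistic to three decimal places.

z = 0.443

p̂₁ = 89/117 ≈ 0.76068, p̂₂ = 187/253 ≈ 0.73913.
Pooled p̂ = (89+187)/(117+253) = 276/370 = 0.74595.
SE = √(p̂(1−p̂)(1/n₁+1/n₂)) = √(0.74595·0.25405·0.0124996) = √(0.0023688) = 0.04867.
z = (0.76068 − 0.73913)/0.04867 = 0.02155/0.04867 = 0.443.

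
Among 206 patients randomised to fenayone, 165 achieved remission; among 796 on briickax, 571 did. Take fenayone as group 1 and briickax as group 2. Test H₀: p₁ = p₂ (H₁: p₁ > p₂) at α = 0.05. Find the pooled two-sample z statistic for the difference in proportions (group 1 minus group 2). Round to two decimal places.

p̂₁ = 165/206 ≈ 0.80097, p̂₂ = 571/796 ≈ 0.71734.
Pooled p̂ = (165+571)/(206+796) = 736/1002 = 0.73453.
SE = √(p̂(1−p̂)(1/n₁+1/n₂)) = √(0.73453·0.26547·0.00611065) = √(0.00119155) = 0.03452.
z = (0.80097 − 0.71734)/0.03452 = 0.08363/0.03452 = 2.42.
p-value = P(Z > 2.423) ≈ 0.0077. With α = 0.05, reject H₀.

z = 2.42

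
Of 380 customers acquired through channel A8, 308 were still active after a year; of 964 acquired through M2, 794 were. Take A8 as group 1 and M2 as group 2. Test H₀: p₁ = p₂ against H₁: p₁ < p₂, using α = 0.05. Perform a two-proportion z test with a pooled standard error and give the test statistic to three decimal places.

z = -0.564

p̂₁ = 308/380 = 0.81053, p̂₂ = 794/964 = 0.82365.
Pooled p̂ = (308+794)/(380+964) = 1102/1344 = 0.81994.
SE = √(p̂(1−p̂)(1/n₁+1/n₂)) = √(0.81994·0.18006·0.00366892) = √(0.000541673) = 0.02327.
z = (0.81053 − 0.82365)/0.02327 = -0.01312/0.02327 = -0.564.
p-value = P(Z < -0.564) ≈ 0.2864; since p > α = 0.05, fail to reject H₀.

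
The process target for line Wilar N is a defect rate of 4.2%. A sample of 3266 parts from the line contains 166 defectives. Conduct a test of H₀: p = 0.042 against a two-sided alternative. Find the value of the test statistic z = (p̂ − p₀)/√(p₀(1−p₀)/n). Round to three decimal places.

p̂ = 166/3266 = 0.050827.
Standard error under H₀: √(0.042×0.958/3266) = 0.003510.
z = (0.050827 − 0.042)/0.003510 = 0.008827/0.003510 = 2.515.
p-value = 2·P(Z > 2.515) ≈ 0.0119.

z = 2.515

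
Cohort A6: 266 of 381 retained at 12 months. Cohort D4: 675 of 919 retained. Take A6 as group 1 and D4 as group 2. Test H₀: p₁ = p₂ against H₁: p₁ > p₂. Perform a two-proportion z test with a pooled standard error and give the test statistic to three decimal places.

p̂₁ = 266/381 ≈ 0.69816, p̂₂ = 675/919 ≈ 0.73449.
Pooled p̂ = (266+675)/(381+919) = 941/1300 = 0.72385.
SE = √(p̂(1−p̂)(1/n₁+1/n₂)) = √(0.72385·0.27615·0.00371281) = √(0.000742165) = 0.02724.
z = (0.69816 − 0.73449)/0.02724 = -0.03633/0.02724 = -1.334.
p-value = P(Z > -1.334) ≈ 0.9088.

z = -1.334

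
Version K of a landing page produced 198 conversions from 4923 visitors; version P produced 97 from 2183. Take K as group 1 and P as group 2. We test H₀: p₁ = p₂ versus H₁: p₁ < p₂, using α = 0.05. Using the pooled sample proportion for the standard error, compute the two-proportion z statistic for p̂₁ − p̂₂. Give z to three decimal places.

z = -0.822

p̂₁ = 198/4923 = 0.040219, p̂₂ = 97/2183 = 0.044434.
Pooled p̂ = (198+97)/(4923+2183) = 295/7106 = 0.041514.
SE = √(p̂(1−p̂)(1/n₁+1/n₂)) = √(0.041514·0.958486·0.000661213) = √(2.63102e-05) = 0.005129.
z = (0.040219 − 0.044434)/0.005129 = -0.004215/0.005129 = -0.822.
p-value = P(Z < -0.822) ≈ 0.2056. With α = 0.05, fail to reject H₀.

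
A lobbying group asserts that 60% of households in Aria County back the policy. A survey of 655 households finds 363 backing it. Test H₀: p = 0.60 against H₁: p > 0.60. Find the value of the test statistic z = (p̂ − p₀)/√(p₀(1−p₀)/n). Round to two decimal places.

p̂ = 363/655 ≈ 0.55420.
Standard error under H₀: √(0.6×0.4/655) = 0.01914.
z = (0.55420 − 0.6)/0.01914 = -0.04580/0.01914 = -2.39.

z = -2.39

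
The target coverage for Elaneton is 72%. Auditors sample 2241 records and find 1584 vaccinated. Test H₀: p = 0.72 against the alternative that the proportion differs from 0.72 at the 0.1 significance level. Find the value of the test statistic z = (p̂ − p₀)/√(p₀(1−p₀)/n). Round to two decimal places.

z = -1.39

p̂ = 1584/2241 ≈ 0.7068.
Under H₀, SE = √(0.72·0.28/2241) = √(8.99598e-05) = 0.0095.
z = (0.7068 − 0.72)/0.0095 = -0.0132/0.0095 = -1.39.
p-value = 2·P(Z > 1.389) ≈ 0.1649, so at α = 0.1 we fail to reject H₀.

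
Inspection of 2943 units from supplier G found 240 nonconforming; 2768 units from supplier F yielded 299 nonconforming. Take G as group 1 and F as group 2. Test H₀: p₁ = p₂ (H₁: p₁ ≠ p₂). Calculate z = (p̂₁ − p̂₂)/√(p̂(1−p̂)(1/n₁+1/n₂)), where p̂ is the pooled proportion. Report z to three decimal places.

p̂₁ = 240/2943 = 0.08155, p̂₂ = 299/2768 = 0.10802.
Pooled p̂ = (240+299)/(2943+2768) = 539/5711 = 0.09438.
SE = √(p̂(1−p̂)(1/n₁+1/n₂)) = √(0.09438·0.90562·0.000701061) = √(5.9921e-05) = 0.00774.
z = (0.08155 − 0.10802)/0.00774 = -0.02647/0.00774 = -3.420.
p-value = 2·P(Z > 3.420) ≈ 0.0006.

z = -3.420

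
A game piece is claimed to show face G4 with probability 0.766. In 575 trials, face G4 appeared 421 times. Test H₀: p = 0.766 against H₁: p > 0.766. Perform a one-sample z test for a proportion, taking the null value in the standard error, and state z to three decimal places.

z = -1.916

p̂ = 421/575 = 0.73217.
Under H₀, SE = √(0.766·0.234/575) = √(0.000311729) = 0.01766.
z = (0.73217 − 0.766)/0.01766 = -0.03383/0.01766 = -1.916.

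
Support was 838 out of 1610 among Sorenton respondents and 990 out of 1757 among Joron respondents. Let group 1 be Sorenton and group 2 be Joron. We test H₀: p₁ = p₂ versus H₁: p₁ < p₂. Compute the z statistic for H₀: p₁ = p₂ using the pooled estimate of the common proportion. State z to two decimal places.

z = -2.50

p̂₁ = 838/1610 ≈ 0.5205, p̂₂ = 990/1757 ≈ 0.5635.
Pooled p̂ = (838+990)/(1610+1757) = 1828/3367 = 0.5429.
SE = √(p̂(1−p̂)(1/n₁+1/n₂)) = √(0.5429·0.4571·0.00119027) = √(0.000295375) = 0.0172.
z = (0.5205 − 0.5635)/0.0172 = -0.0430/0.0172 = -2.50.
p-value = P(Z < -2.500) ≈ 0.0062.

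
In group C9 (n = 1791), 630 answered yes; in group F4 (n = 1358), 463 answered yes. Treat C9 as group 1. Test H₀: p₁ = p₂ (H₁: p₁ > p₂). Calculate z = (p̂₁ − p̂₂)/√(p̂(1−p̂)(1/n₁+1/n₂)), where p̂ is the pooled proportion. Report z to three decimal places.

p̂₁ = 630/1791 ≈ 0.351759, p̂₂ = 463/1358 ≈ 0.340943.
Pooled p̂ = (630+463)/(1791+1358) = 1093/3149 = 0.347094.
SE = √(p̂(1−p̂)(1/n₁+1/n₂)) = √(0.347094·0.652906·0.00129472) = √(0.00029341) = 0.017129.
z = (0.351759 − 0.340943)/0.017129 = 0.010816/0.017129 = 0.631.
p-value = P(Z > 0.631) ≈ 0.2639.

z = 0.631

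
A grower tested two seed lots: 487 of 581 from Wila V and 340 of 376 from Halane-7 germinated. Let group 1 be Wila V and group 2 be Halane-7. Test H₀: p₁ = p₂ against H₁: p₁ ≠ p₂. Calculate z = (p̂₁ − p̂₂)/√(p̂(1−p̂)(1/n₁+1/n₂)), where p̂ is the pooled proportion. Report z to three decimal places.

z = -2.912

p̂₁ = 487/581 ≈ 0.83821, p̂₂ = 340/376 ≈ 0.90426.
Pooled p̂ = (487+340)/(581+376) = 827/957 = 0.86416.
SE = √(p̂(1−p̂)(1/n₁+1/n₂)) = √(0.86416·0.13584·0.00438074) = √(0.000514248) = 0.02268.
z = (0.83821 − 0.90426)/0.02268 = -0.06605/0.02268 = -2.912.
Two-sided p-value ≈ 2·Φ(−2.912) = 0.0036.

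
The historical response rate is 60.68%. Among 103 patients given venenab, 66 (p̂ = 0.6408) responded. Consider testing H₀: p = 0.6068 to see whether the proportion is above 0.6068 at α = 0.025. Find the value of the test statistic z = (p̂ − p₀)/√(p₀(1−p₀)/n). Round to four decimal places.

z = 0.7059

p̂ = 66/103 = 0.6407767.
Under H₀, SE = √(0.6068·0.3932/103) = √(0.00231644) = 0.0481295.
z = (0.6407767 − 0.6068)/0.0481295 = 0.0339767/0.0481295 = 0.7059.
p-value = P(Z > 0.706) ≈ 0.2401, so at α = 0.025 we fail to reject H₀.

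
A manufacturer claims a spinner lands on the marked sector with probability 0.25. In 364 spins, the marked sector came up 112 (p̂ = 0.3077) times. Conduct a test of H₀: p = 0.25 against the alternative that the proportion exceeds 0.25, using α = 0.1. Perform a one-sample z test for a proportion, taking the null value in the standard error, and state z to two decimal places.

p̂ = 112/364 = 0.3077.
Standard error under H₀: √(0.25×0.75/364) = 0.0227.
z = (0.3077 − 0.25)/0.0227 = 0.0577/0.0227 = 2.54.
p-value = P(Z > 2.542) ≈ 0.0055, so at α = 0.1 we reject H₀.

z = 2.54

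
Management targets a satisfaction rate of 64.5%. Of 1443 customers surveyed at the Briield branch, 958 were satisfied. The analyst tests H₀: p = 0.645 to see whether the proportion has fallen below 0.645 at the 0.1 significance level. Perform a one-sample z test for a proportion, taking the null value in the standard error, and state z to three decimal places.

z = 1.500

p̂ = 958/1443 ≈ 0.663895.
Under H₀, SE = √(0.645·0.355/1443) = √(0.00015868) = 0.012597.
z = (0.663895 − 0.645)/0.012597 = 0.018895/0.012597 = 1.500.
p-value = P(Z < 1.500) ≈ 0.9332; since p > α = 0.1, fail to reject H₀.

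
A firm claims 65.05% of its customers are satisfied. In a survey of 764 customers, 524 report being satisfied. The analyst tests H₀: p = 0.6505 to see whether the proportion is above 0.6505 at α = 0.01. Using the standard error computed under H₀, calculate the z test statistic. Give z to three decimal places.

p̂ = 524/764 = 0.68586.
SE = √(p₀(1−p₀)/n) = √(0.22735/764) = 0.01725.
z = (0.68586 − 0.6505)/0.01725 = 0.03536/0.01725 = 2.050.
p-value = P(Z > 2.050) ≈ 0.0202; since p > α = 0.01, fail to reject H₀.

z = 2.050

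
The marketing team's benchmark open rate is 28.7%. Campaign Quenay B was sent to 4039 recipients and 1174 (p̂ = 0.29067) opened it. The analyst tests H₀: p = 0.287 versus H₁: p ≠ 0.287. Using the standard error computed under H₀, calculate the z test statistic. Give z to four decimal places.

z = 0.5150

p̂ = 1174/4039 ≈ 0.290666.
Standard error under H₀: √(0.287×0.713/4039) = 0.007118.
z = (0.290666 − 0.287)/0.007118 = 0.003666/0.007118 = 0.5150.
Two-sided p-value ≈ 2·Φ(−0.515) = 0.6065.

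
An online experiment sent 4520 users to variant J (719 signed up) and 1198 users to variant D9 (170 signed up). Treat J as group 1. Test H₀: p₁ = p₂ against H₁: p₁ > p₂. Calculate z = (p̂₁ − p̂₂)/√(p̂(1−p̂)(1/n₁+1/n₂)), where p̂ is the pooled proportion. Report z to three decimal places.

p̂₁ = 719/4520 ≈ 0.159071, p̂₂ = 170/1198 ≈ 0.141903.
Pooled p̂ = (719+170)/(4520+1198) = 889/5718 = 0.155474.
SE = √(p̂(1−p̂)(1/n₁+1/n₂)) = √(0.155474·0.844526·0.00105596) = √(0.00013865) = 0.011775.
z = (0.159071 − 0.141903)/0.011775 = 0.017168/0.011775 = 1.458.

z = 1.458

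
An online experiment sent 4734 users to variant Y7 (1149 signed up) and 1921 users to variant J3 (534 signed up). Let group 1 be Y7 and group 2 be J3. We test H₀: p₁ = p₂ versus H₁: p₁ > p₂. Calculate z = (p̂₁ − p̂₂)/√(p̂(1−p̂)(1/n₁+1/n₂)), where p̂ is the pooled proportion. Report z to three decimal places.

z = -2.999

p̂₁ = 1149/4734 = 0.24271, p̂₂ = 534/1921 = 0.27798.
Pooled p̂ = (1149+534)/(4734+1921) = 1683/6655 = 0.25289.
SE = √(p̂(1−p̂)(1/n₁+1/n₂)) = √(0.25289·0.74711·0.0007318) = √(0.000138265) = 0.01176.
z = (0.24271 − 0.27798)/0.01176 = -0.03527/0.01176 = -2.999.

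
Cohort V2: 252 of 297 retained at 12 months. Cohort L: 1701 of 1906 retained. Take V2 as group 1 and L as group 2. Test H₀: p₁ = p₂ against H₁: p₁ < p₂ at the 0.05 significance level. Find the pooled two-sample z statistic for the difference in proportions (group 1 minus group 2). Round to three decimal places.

z = -2.222

p̂₁ = 252/297 = 0.848485, p̂₂ = 1701/1906 = 0.892445.
Pooled p̂ = (252+1701)/(297+1906) = 1953/2203 = 0.886518.
SE = √(p̂(1−p̂)(1/n₁+1/n₂)) = √(0.886518·0.113482·0.00389166) = √(0.000391515) = 0.019787.
z = (0.848485 − 0.892445)/0.019787 = -0.043960/0.019787 = -2.222.
p-value = P(Z < -2.222) ≈ 0.0132, so at α = 0.05 we reject H₀.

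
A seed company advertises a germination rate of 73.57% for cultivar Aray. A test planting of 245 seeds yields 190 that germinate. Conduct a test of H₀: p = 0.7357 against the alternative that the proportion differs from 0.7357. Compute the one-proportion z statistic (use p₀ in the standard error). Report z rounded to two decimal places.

z = 1.41

p̂ = 190/245 = 0.7755.
SE = √(p₀(1−p₀)/n) = √(0.19445/245) = 0.0282.
z = (0.7755 − 0.7357)/0.0282 = 0.0398/0.0282 = 1.41.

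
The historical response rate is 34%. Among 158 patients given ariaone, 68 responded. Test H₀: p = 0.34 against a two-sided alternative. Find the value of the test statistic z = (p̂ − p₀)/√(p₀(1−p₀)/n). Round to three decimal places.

z = 2.398

p̂ = 68/158 = 0.43038.
Under H₀, SE = √(0.34·0.66/158) = √(0.00142025) = 0.03769.
z = (0.43038 − 0.34)/0.03769 = 0.09038/0.03769 = 2.398.
p-value = 2·P(Z > 2.398) ≈ 0.0165.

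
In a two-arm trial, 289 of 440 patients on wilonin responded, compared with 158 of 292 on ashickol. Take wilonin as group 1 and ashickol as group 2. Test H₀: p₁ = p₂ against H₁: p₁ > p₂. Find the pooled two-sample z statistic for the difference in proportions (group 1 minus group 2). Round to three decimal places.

p̂₁ = 289/440 = 0.656818, p̂₂ = 158/292 = 0.541096.
Pooled p̂ = (289+158)/(440+292) = 447/732 = 0.610656.
SE = √(0.237755 × 0.00569738) = 0.036805.
z = (0.656818 − 0.541096)/0.036805 = 0.115722/0.036805 = 3.144.
p-value = P(Z > 3.144) ≈ 0.0008.

z = 3.144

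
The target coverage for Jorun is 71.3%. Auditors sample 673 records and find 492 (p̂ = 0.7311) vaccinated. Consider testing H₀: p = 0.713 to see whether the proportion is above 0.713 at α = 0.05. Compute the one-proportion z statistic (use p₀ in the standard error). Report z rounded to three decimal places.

p̂ = 492/673 ≈ 0.73105.
SE = √(p₀(1−p₀)/n) = √(0.20463/673) = 0.01744.
z = (0.73105 − 0.713)/0.01744 = 0.01805/0.01744 = 1.035.
p-value = P(Z > 1.035) ≈ 0.1502. With α = 0.05, fail to reject H₀.

z = 1.035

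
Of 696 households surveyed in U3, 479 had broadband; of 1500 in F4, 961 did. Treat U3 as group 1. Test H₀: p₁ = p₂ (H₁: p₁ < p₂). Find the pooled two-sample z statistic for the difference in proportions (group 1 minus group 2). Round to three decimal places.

z = 2.182

p̂₁ = 479/696 = 0.68822, p̂₂ = 961/1500 = 0.64067.
Pooled p̂ = (479+961)/(696+1500) = 1440/2196 = 0.65574.
SE = √(p̂(1−p̂)(1/n₁+1/n₂)) = √(0.65574·0.34426·0.00210345) = √(0.000474845) = 0.02179.
z = (0.68822 − 0.64067)/0.02179 = 0.04755/0.02179 = 2.182.
p-value = P(Z < 2.182) ≈ 0.9855.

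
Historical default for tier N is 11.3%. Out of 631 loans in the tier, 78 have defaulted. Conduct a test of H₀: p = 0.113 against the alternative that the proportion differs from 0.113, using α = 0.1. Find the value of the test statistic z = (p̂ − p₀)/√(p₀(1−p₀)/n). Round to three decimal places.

z = 0.842

p̂ = 78/631 = 0.12361.
SE = √(p₀(1−p₀)/n) = √(0.10023/631) = 0.01260.
z = (0.12361 − 0.113)/0.01260 = 0.01061/0.01260 = 0.842.
Two-sided p-value ≈ 2·Φ(−0.842) = 0.3997. With α = 0.1, fail to reject H₀.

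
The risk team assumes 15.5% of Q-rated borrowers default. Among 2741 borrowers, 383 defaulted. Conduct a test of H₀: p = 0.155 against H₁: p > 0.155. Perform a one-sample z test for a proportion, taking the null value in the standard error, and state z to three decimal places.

z = -2.209

p̂ = 383/2741 ≈ 0.139730.
Under H₀, SE = √(0.155·0.845/2741) = √(4.77837e-05) = 0.006913.
z = (0.139730 − 0.155)/0.006913 = -0.015270/0.006913 = -2.209.
p-value = P(Z > -2.209) ≈ 0.9864.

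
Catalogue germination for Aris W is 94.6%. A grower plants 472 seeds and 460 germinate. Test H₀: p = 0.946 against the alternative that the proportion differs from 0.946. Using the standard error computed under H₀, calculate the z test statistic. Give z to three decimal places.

p̂ = 460/472 ≈ 0.974576.
Under H₀, SE = √(0.946·0.054/472) = √(0.000108229) = 0.010403.
z = (0.974576 − 0.946)/0.010403 = 0.028576/0.010403 = 2.747.

z = 2.747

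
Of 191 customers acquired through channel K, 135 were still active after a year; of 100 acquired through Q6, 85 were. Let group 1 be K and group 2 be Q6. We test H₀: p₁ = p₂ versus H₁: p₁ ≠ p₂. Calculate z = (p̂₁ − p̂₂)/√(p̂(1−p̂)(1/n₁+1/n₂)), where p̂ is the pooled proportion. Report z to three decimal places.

p̂₁ = 135/191 = 0.70681, p̂₂ = 85/100 = 0.85000.
Pooled p̂ = (135+85)/(191+100) = 220/291 = 0.75601.
SE = √(p̂(1−p̂)(1/n₁+1/n₂)) = √(0.75601·0.24399·0.0152356) = √(0.00281031) = 0.05301.
z = (0.70681 − 0.85000)/0.05301 = -0.14319/0.05301 = -2.701.

z = -2.701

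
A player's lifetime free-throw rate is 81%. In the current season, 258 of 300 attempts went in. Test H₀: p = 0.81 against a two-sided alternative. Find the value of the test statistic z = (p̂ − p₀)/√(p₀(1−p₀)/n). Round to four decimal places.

p̂ = 258/300 ≈ 0.8600000.
Under H₀, SE = √(0.81·0.19/300) = √(0.000513) = 0.0226495.
z = (0.8600000 − 0.81)/0.0226495 = 0.0500000/0.0226495 = 2.2076.
p-value = 2·P(Z > 2.208) ≈ 0.0273.

z = 2.2076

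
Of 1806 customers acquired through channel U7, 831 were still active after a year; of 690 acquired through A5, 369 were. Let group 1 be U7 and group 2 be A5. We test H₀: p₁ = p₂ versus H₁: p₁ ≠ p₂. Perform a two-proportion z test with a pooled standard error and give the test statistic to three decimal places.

p̂₁ = 831/1806 = 0.460133, p̂₂ = 369/690 = 0.534783.
Pooled p̂ = (831+369)/(1806+690) = 1200/2496 = 0.480769.
SE = √(p̂(1−p̂)(1/n₁+1/n₂)) = √(0.480769·0.519231·0.00200299) = √(0.000500006) = 0.022361.
z = (0.460133 − 0.534783)/0.022361 = -0.074650/0.022361 = -3.338.

z = -3.338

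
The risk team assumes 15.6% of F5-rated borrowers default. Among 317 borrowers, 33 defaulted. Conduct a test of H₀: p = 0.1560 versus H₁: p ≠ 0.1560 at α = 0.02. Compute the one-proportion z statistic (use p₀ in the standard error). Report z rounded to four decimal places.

p̂ = 33/317 = 0.104101.
SE = √(p₀(1−p₀)/n) = √(0.13166/317) = 0.020380.
z = (0.104101 − 0.156)/0.020380 = -0.051899/0.020380 = -2.5466.
p-value = 2·P(Z > 2.547) ≈ 0.0109. With α = 0.02, reject H₀.

z = -2.5466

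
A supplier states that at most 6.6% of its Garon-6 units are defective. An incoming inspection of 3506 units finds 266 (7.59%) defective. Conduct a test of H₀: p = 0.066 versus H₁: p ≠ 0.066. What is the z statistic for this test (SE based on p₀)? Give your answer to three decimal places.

p̂ = 266/3506 = 0.075870.
Standard error under H₀: √(0.066×0.934/3506) = 0.004193.
z = (0.075870 − 0.066)/0.004193 = 0.009870/0.004193 = 2.354.

z = 2.354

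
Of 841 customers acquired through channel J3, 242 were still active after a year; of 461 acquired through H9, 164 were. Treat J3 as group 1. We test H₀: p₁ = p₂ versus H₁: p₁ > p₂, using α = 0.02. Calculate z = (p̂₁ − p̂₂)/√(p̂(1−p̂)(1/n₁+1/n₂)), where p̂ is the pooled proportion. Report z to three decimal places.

z = -2.533

p̂₁ = 242/841 = 0.287753, p̂₂ = 164/461 = 0.355748.
Pooled p̂ = (242+164)/(841+461) = 406/1302 = 0.311828.
SE = √(p̂(1−p̂)(1/n₁+1/n₂)) = √(0.311828·0.688172·0.00335826) = √(0.000720653) = 0.026845.
z = (0.287753 − 0.355748)/0.026845 = -0.067995/0.026845 = -2.533.
p-value = P(Z > -2.533) ≈ 0.9943, so at α = 0.02 we fail to reject H₀.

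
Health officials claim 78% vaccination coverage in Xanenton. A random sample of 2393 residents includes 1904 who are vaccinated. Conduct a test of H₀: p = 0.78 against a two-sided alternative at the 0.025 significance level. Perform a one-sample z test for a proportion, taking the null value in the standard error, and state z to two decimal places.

p̂ = 1904/2393 = 0.7957.
Standard error under H₀: √(0.78×0.22/2393) = 0.0085.
z = (0.7957 − 0.78)/0.0085 = 0.0157/0.0085 = 1.85.
p-value = 2·P(Z > 1.849) ≈ 0.0645, so at α = 0.025 we fail to reject H₀.

z = 1.85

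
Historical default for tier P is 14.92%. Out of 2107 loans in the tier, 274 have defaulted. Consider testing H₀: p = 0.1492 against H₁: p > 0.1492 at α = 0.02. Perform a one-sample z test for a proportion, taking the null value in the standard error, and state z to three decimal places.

p̂ = 274/2107 ≈ 0.130043.
SE = √(p₀(1−p₀)/n) = √(0.12694/2107) = 0.007762.
z = (0.130043 − 0.1492)/0.007762 = -0.019157/0.007762 = -2.468.
p-value = P(Z > -2.468) ≈ 0.9932; since p > α = 0.02, fail to reject H₀.

z = -2.468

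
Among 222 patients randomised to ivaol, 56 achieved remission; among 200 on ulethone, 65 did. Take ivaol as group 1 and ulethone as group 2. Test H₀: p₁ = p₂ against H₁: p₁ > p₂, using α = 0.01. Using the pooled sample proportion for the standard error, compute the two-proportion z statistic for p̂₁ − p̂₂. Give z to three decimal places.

z = -1.650

p̂₁ = 56/222 ≈ 0.25225, p̂₂ = 65/200 ≈ 0.32500.
Pooled p̂ = (56+65)/(222+200) = 121/422 = 0.28673.
SE = √(0.204516 × 0.0095045) = 0.04409.
z = (0.25225 − 0.32500)/0.04409 = -0.07275/0.04409 = -1.650.
p-value = P(Z > -1.650) ≈ 0.9505; since p > α = 0.01, fail to reject H₀.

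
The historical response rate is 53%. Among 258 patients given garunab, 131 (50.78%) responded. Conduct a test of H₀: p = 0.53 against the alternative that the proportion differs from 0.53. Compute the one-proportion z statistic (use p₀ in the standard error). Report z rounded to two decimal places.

z = -0.72

p̂ = 131/258 = 0.50775.
Under H₀, SE = √(0.53·0.47/258) = √(0.000965504) = 0.03107.
z = (0.50775 − 0.53)/0.03107 = -0.02225/0.03107 = -0.72.
Two-sided p-value ≈ 2·Φ(−0.716) = 0.4740.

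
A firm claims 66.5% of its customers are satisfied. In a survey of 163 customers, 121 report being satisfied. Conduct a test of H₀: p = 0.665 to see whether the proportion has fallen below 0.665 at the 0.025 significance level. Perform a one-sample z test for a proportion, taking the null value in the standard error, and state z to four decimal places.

p̂ = 121/163 ≈ 0.742331.
Standard error under H₀: √(0.665×0.335/163) = 0.036969.
z = (0.742331 − 0.665)/0.036969 = 0.077331/0.036969 = 2.0918.
p-value = P(Z < 2.092) ≈ 0.9818. With α = 0.025, fail to reject H₀.

z = 2.0918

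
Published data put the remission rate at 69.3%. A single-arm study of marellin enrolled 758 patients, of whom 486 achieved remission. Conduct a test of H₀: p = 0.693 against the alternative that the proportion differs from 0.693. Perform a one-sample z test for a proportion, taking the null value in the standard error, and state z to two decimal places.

p̂ = 486/758 = 0.64116.
Under H₀, SE = √(0.693·0.307/758) = √(0.000280674) = 0.01675.
z = (0.64116 − 0.693)/0.01675 = -0.05184/0.01675 = -3.09.
p-value = 2·P(Z > 3.094) ≈ 0.0020.

z = -3.09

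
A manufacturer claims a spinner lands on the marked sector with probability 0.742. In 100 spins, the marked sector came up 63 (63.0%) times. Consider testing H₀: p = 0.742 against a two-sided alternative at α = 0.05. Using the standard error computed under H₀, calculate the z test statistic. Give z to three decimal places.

p̂ = 63/100 = 0.63000.
Standard error under H₀: √(0.742×0.258/100) = 0.04375.
z = (0.63000 − 0.742)/0.04375 = -0.11200/0.04375 = -2.560.
p-value = 2·P(Z > 2.560) ≈ 0.0105; since p < α = 0.05, reject H₀.

z = -2.560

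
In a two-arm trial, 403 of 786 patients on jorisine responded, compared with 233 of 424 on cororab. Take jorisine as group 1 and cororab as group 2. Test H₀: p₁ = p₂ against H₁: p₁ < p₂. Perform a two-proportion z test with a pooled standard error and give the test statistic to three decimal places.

p̂₁ = 403/786 ≈ 0.51272, p̂₂ = 233/424 ≈ 0.54953.
Pooled p̂ = (403+233)/(786+424) = 636/1210 = 0.52562.
SE = √(0.249344 × 0.00363076) = 0.03009.
z = (0.51272 − 0.54953)/0.03009 = -0.03681/0.03009 = -1.223.
p-value = P(Z < -1.223) ≈ 0.1106.

z = -1.223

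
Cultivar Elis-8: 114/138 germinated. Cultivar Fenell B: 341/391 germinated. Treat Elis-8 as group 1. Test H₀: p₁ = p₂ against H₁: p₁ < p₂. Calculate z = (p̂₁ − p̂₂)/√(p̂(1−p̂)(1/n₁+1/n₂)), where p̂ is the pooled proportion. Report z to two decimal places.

p̂₁ = 114/138 ≈ 0.8261, p̂₂ = 341/391 ≈ 0.8721.
Pooled p̂ = (114+341)/(138+391) = 455/529 = 0.8601.
SE = √(0.120318 × 0.00980392) = 0.0343.
z = (0.8261 − 0.8721)/0.0343 = -0.0460/0.0343 = -1.34.

z = -1.34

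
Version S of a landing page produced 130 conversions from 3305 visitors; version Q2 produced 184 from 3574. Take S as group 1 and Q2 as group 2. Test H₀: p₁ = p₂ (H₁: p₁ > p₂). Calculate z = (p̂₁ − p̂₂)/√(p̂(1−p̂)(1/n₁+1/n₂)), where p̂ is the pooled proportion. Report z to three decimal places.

p̂₁ = 130/3305 ≈ 0.039334, p̂₂ = 184/3574 ≈ 0.051483.
Pooled p̂ = (130+184)/(3305+3574) = 314/6879 = 0.045646.
SE = √(0.0435626 × 0.00058237) = 0.005037.
z = (0.039334 − 0.051483)/0.005037 = -0.012149/0.005037 = -2.412.
p-value = P(Z > -2.412) ≈ 0.9921.

z = -2.412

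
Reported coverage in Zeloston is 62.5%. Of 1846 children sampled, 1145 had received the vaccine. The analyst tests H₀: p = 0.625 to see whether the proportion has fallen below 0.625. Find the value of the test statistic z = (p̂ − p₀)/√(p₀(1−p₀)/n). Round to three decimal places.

z = -0.421

p̂ = 1145/1846 = 0.62026.
Standard error under H₀: √(0.625×0.375/1846) = 0.01127.
z = (0.62026 − 0.625)/0.01127 = -0.00474/0.01127 = -0.421.
p-value = P(Z < -0.421) ≈ 0.3370.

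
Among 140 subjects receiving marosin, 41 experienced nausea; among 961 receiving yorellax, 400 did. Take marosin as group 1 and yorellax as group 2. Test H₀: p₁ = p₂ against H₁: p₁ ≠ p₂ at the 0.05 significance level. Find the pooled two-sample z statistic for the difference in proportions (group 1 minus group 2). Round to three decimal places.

z = -2.783

p̂₁ = 41/140 = 0.29286, p̂₂ = 400/961 = 0.41623.
Pooled p̂ = (41+400)/(140+961) = 441/1101 = 0.40054.
SE = √(p̂(1−p̂)(1/n₁+1/n₂)) = √(0.40054·0.59946·0.00818344) = √(0.00196492) = 0.04433.
z = (0.29286 − 0.41623)/0.04433 = -0.12337/0.04433 = -2.783.
Two-sided p-value ≈ 2·Φ(−2.783) = 0.0054, so at α = 0.05 we reject H₀.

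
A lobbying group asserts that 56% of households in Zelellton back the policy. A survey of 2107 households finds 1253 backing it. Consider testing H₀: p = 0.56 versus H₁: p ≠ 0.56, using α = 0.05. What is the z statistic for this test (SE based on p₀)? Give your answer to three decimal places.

p̂ = 1253/2107 = 0.594684.
SE = √(p₀(1−p₀)/n) = √(0.2464/2107) = 0.010814.
z = (0.594684 − 0.56)/0.010814 = 0.034684/0.010814 = 3.207.
Two-sided p-value ≈ 2·Φ(−3.207) = 0.0013, so at α = 0.05 we reject H₀.

z = 3.207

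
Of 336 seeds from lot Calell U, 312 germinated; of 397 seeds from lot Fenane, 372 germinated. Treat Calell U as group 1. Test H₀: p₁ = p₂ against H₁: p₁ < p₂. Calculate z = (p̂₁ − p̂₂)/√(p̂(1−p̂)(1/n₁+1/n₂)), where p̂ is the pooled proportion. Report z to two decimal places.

z = -0.46

p̂₁ = 312/336 ≈ 0.92857, p̂₂ = 372/397 ≈ 0.93703.
Pooled p̂ = (312+372)/(336+397) = 684/733 = 0.93315.
SE = √(0.0623798 × 0.00549508) = 0.01851.
z = (0.92857 − 0.93703)/0.01851 = -0.00846/0.01851 = -0.46.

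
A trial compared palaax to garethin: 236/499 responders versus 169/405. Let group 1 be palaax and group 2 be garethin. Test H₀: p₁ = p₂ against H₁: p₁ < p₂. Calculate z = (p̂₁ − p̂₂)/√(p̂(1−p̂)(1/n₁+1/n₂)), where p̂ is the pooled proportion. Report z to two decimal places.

z = 1.67

p̂₁ = 236/499 = 0.4729, p̂₂ = 169/405 = 0.4173.
Pooled p̂ = (236+169)/(499+405) = 405/904 = 0.4480.
SE = √(p̂(1−p̂)(1/n₁+1/n₂)) = √(0.4480·0.5520·0.00447314) = √(0.00110619) = 0.0333.
z = (0.4729 − 0.4173)/0.0333 = 0.0556/0.0333 = 1.67.
p-value = P(Z < 1.674) ≈ 0.9529.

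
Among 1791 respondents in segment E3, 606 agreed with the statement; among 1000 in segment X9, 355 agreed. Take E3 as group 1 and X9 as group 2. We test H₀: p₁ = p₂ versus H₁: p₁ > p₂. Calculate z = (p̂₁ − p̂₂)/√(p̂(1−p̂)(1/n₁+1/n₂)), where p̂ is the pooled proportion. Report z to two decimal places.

z = -0.89

p̂₁ = 606/1791 ≈ 0.33836, p̂₂ = 355/1000 ≈ 0.35500.
Pooled p̂ = (606+355)/(1791+1000) = 961/2791 = 0.34432.
SE = √(0.225764 × 0.00155835) = 0.01876.
z = (0.33836 − 0.35500)/0.01876 = -0.01664/0.01876 = -0.89.
p-value = P(Z > -0.887) ≈ 0.8125.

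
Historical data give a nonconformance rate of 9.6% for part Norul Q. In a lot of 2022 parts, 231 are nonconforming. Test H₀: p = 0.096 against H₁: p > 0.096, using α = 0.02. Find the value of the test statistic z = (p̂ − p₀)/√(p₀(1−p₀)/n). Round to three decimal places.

z = 2.785

p̂ = 231/2022 = 0.11424.
SE = √(p₀(1−p₀)/n) = √(0.086784/2022) = 0.00655.
z = (0.11424 − 0.096)/0.00655 = 0.01824/0.00655 = 2.785.
p-value = P(Z > 2.785) ≈ 0.0027; since p < α = 0.02, reject H₀.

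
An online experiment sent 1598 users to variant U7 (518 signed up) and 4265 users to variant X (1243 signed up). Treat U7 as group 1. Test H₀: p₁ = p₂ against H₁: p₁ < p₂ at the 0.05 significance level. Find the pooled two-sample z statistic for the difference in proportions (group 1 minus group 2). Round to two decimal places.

p̂₁ = 518/1598 = 0.32416, p̂₂ = 1243/4265 = 0.29144.
Pooled p̂ = (518+1243)/(1598+4265) = 1761/5863 = 0.30036.
SE = √(0.210143 × 0.000860249) = 0.01345.
z = (0.32416 − 0.29144)/0.01345 = 0.03272/0.01345 = 2.43.
p-value = P(Z < 2.433) ≈ 0.9925; since p > α = 0.05, fail to reject H₀.

z = 2.43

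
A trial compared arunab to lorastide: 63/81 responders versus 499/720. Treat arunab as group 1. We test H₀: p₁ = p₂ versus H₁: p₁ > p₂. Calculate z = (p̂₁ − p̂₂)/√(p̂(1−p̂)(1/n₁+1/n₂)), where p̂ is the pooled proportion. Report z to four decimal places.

z = 1.5800

p̂₁ = 63/81 ≈ 0.777778, p̂₂ = 499/720 ≈ 0.693056.
Pooled p̂ = (63+499)/(81+720) = 562/801 = 0.701623.
SE = √(0.209348 × 0.0137346) = 0.053622.
z = (0.777778 − 0.693056)/0.053622 = 0.084722/0.053622 = 1.5800.
p-value = P(Z > 1.580) ≈ 0.0571.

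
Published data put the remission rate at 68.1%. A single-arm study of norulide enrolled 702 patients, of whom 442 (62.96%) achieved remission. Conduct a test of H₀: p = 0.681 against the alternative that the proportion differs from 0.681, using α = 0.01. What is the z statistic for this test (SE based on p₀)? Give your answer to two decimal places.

z = -2.92

p̂ = 442/702 = 0.6296.
Standard error under H₀: √(0.681×0.319/702) = 0.0176.
z = (0.6296 − 0.681)/0.0176 = -0.0514/0.0176 = -2.92.
p-value = 2·P(Z > 2.920) ≈ 0.0035; since p < α = 0.01, reject H₀.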